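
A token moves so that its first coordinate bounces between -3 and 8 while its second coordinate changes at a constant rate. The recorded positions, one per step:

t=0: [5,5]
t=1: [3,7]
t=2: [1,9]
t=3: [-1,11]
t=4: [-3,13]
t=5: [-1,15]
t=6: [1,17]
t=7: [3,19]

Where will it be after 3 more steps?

[7,25]

The first coordinate travels 2 per step and bounces off the walls at -3 and 8.
  step 8: 3 → 5
  step 9: 5 → 7
  step 10: 7 → 7
The second coordinate changes by +2 each step: at step 10 it is 25.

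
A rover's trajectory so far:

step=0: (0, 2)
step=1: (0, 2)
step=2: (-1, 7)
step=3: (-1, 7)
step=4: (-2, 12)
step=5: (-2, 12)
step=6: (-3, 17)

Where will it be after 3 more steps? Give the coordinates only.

(-4, 22)

The moves between consecutive positions are (+0, +0), (-1, +5), (+0, +0), (-1, +5), (+0, +0), (-1, +5); they repeat the 2-cycle [(+0, +0), (-1, +5)].
step 7: apply (+0, +0) → (-3, 17)
step 8: apply (-1, +5) → (-4, 22)
step 9: apply (+0, +0) → (-4, 22)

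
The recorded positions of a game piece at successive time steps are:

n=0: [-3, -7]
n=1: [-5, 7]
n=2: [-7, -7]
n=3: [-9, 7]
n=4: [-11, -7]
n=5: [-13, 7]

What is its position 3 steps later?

The first coordinate changes by -2 each step, so at step 8 it is -3 + 8·(-2) = -19.
The second coordinate repeats the cycle [-7, 7] with period 2; step 8 mod 2 = 0, giving -7.

[-19, -7]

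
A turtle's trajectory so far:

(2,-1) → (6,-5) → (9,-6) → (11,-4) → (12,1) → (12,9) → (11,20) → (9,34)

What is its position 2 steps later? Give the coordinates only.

Taking differences between consecutive positions: (+4,-4), (+3,-1), (+2,+2), (+1,+5), (+0,+8), (-1,+11), (-2,+14). These grow by (-1,+3) each step.
step 8: (9,34) + (-3,+17) → (6,51)
step 9: (6,51) + (-4,+20) → (2,71)

(2,71)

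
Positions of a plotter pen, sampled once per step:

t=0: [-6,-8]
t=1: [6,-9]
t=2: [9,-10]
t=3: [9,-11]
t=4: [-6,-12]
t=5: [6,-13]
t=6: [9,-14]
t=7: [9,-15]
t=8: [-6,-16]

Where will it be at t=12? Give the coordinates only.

[-6,-20]

The first coordinate repeats the cycle [-6, 6, 9, 9] with period 4; step 12 mod 4 = 0, giving -6.
The second coordinate changes by -1 each step, so at step 12 it is -8 + 12·(-1) = -20.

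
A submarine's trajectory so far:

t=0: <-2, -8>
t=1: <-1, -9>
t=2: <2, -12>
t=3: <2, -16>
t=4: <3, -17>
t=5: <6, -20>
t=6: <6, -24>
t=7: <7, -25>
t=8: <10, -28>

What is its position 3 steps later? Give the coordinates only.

Step-to-step displacements: <+1, -1>, <+3, -3>, <+0, -4>, <+1, -1>, <+3, -3>, <+0, -4>, <+1, -1>, <+3, -3> — a repeating cycle of length 3.
step 9: apply <+0, -4> → <10, -32>
step 10: apply <+1, -1> → <11, -33>
step 11: apply <+3, -3> → <14, -36>

<14, -36>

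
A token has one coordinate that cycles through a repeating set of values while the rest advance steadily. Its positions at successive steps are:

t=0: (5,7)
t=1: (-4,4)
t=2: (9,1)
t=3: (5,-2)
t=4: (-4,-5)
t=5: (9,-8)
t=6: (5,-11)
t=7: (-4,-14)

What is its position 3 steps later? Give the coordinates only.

(-4,-23)

The first coordinate repeats the cycle [5, -4, 9] with period 3; step 10 mod 3 = 1, giving -4.
The second coordinate changes by -3 each step, so at step 10 it is 7 + 10·(-3) = -23.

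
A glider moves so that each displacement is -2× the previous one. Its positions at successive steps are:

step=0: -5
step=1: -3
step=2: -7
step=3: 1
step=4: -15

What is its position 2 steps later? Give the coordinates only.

-47

The jumps are +2, -4, +8, -16 — a geometric progression with ratio -2.
step 5: -15 + 32 → 17
step 6: 17 − 64 → -47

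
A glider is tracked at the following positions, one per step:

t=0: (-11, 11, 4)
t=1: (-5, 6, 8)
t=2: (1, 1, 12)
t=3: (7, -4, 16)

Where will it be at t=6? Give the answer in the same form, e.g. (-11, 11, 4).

(25, -19, 28)

Each step adds (+6, -5, +4) to the position.
step 4: (7, -4, 16) + (+6, -5, +4) → (13, -9, 20)
step 5: (13, -9, 20) + (+6, -5, +4) → (19, -14, 24)
step 6: (19, -14, 24) + (+6, -5, +4) → (25, -19, 28)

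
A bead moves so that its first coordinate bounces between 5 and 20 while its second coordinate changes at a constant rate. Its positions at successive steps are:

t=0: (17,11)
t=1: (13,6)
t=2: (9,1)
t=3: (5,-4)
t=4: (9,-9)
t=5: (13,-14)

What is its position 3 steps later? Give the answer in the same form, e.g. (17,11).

The first coordinate travels 4 per step and bounces off the walls at 5 and 20.
  step 6: 13 → 17
  step 7: 17 → 19
  step 8: 19 → 15
The second coordinate changes by -5 each step: at step 8 it is -29.

(15,-29)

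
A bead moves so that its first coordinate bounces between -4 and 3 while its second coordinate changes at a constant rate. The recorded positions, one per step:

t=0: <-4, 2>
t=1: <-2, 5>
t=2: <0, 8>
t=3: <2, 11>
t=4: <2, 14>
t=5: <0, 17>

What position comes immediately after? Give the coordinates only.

The first coordinate reflects between -4 and 3, moving 2 per step.
  step 6: 0 → -2
The second coordinate changes by +3 each step: at step 6 it is 20.

<-2, 20>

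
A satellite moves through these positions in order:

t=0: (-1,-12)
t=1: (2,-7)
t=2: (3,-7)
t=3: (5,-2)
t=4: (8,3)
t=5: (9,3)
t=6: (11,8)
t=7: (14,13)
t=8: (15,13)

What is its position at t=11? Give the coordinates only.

Differencing gives (+3,+5), (+1,+0), (+2,+5), (+3,+5), (+1,+0), (+2,+5), (+3,+5), (+1,+0). This is the pattern (+3,+5), (+1,+0), (+2,+5) repeated.
step 9: apply (+2,+5) → (17,18)
step 10: apply (+3,+5) → (20,23)
step 11: apply (+1,+0) → (21,23)

(21,23)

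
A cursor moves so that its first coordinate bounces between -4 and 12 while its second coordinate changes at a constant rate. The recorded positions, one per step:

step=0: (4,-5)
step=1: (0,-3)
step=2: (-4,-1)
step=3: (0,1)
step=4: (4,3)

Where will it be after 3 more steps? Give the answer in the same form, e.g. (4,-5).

The first coordinate travels 4 per step and bounces off the walls at -4 and 12.
  step 5: 4 → 8
  step 6: 8 → 12
  step 7: 12 → 8
The second coordinate changes by +2 each step: at step 7 it is 9.

(8,9)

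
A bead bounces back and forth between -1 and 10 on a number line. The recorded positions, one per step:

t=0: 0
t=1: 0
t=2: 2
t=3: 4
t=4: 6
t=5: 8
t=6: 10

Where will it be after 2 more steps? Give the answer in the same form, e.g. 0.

The value travels 2 per step and bounces off the walls at -1 and 10.
  step 7: 10 → 8
  step 8: 8 → 6

6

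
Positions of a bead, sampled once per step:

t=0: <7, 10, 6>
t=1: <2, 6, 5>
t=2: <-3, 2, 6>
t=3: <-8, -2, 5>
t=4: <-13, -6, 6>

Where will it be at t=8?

First: linear, -5 per step → -33 at step 8.
Second: linear, -4 per step → -22 at step 8.
Third: cycles through 6, 5 every 2 steps. Step 8 lands at position 0 of the cycle → 6.

<-33, -22, 6>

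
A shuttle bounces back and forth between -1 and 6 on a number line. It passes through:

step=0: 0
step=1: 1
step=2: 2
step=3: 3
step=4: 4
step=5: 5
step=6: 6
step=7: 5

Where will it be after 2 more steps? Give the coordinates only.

3

The value reflects between -1 and 6, moving 1 per step.
  step 8: 5 → 4
  step 9: 4 → 3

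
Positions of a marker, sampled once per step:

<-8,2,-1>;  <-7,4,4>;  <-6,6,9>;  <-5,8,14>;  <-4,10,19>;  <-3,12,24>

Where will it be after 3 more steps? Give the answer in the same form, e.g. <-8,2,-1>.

Each step adds <+1,+2,+5> to the position.
step 6: <-3,12,24> + <+1,+2,+5> → <-2,14,29>
step 7: <-2,14,29> + <+1,+2,+5> → <-1,16,34>
step 8: <-1,16,34> + <+1,+2,+5> → <0,18,39>

<0,18,39>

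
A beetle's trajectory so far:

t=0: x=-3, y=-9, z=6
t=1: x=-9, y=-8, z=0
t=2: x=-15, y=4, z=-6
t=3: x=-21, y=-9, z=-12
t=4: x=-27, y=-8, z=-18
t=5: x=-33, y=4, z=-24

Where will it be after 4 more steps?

The x coordinate changes by -6 each step, so at step 9 it is -3 + 9·(-6) = -57.
The y coordinate repeats the cycle [-9, -8, 4] with period 3; step 9 mod 3 = 0, giving -9.
The z coordinate changes by -6 each step, so at step 9 it is 6 + 9·(-6) = -48.

x=-57, y=-9, z=-48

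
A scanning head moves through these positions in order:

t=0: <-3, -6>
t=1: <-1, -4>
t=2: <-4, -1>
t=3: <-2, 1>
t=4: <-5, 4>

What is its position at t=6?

Step-to-step displacements: <+2, +2>, <-3, +3>, <+2, +2>, <-3, +3> — a repeating cycle of length 2.
step 5: apply <+2, +2> → <-3, 6>
step 6: apply <-3, +3> → <-6, 9>

<-6, 9>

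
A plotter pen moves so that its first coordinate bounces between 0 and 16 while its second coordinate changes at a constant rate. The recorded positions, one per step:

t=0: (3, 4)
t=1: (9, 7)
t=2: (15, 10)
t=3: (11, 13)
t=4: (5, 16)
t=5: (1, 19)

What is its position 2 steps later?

The first coordinate travels 6 per step and bounces off the walls at 0 and 16.
  step 6: 1 → 7
  step 7: 7 → 13
The second coordinate changes by +3 each step: at step 7 it is 25.

(13, 25)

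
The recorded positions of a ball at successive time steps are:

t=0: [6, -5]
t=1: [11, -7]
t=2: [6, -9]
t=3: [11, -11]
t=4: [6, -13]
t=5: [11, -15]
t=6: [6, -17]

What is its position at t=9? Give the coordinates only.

[11, -23]

The moves between consecutive positions are [+5, -2], [-5, -2], [+5, -2], [-5, -2], [+5, -2], [-5, -2]; they repeat the 2-cycle [[+5, -2], [-5, -2]].
step 7: apply [+5, -2] → [11, -19]
step 8: apply [-5, -2] → [6, -21]
step 9: apply [+5, -2] → [11, -23]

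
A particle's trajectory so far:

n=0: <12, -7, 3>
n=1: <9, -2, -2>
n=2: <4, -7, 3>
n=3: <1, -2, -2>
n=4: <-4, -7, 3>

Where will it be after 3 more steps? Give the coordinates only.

<-15, -2, -2>

Step-to-step displacements: <-3, +5, -5>, <-5, -5, +5>, <-3, +5, -5>, <-5, -5, +5> — a repeating cycle of length 2.
step 5: apply <-3, +5, -5> → <-7, -2, -2>
step 6: apply <-5, -5, +5> → <-12, -7, 3>
step 7: apply <-3, +5, -5> → <-15, -2, -2>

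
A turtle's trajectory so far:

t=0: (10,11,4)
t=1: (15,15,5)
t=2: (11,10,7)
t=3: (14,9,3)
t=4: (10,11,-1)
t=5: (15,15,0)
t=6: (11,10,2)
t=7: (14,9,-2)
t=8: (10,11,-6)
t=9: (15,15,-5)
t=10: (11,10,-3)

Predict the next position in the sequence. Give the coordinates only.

(14,9,-7)

Step-to-step displacements: (+5,+4,+1), (-4,-5,+2), (+3,-1,-4), (-4,+2,-4), (+5,+4,+1), (-4,-5,+2), (+3,-1,-4), (-4,+2,-4), (+5,+4,+1), (-4,-5,+2) — a repeating cycle of length 4.
step 11: apply (+3,-1,-4) → (14,9,-7)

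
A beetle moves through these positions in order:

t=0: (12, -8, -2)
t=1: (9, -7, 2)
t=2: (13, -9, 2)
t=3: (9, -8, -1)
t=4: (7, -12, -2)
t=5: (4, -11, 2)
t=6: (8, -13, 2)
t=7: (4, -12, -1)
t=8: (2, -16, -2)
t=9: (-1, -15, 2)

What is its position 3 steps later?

(-3, -20, -2)

Step-to-step displacements: (-3, +1, +4), (+4, -2, +0), (-4, +1, -3), (-2, -4, -1), (-3, +1, +4), (+4, -2, +0), (-4, +1, -3), (-2, -4, -1), (-3, +1, +4) — a repeating cycle of length 4.
step 10: apply (+4, -2, +0) → (3, -17, 2)
step 11: apply (-4, +1, -3) → (-1, -16, -1)
step 12: apply (-2, -4, -1) → (-3, -20, -2)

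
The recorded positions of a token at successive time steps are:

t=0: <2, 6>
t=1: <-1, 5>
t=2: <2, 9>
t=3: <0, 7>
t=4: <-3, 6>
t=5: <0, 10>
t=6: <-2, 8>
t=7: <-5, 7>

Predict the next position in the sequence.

<-2, 11>

The moves between consecutive positions are <-3, -1>, <+3, +4>, <-2, -2>, <-3, -1>, <+3, +4>, <-2, -2>, <-3, -1>; they repeat the 3-cycle [<-3, -1>, <+3, +4>, <-2, -2>].
step 8: apply <+3, +4> → <-2, 11>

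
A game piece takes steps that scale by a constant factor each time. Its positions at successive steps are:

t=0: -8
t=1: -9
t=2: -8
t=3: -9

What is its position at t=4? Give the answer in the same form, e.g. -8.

Step-to-step displacements: -1, +1, -1; each is -1× the previous.
step 4: -9 + 1 → -8

-8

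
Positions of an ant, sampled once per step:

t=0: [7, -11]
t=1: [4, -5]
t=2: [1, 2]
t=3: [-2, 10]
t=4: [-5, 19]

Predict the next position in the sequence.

First differences are [-3, +6], [-3, +7], [-3, +8], [-3, +9]; their common second difference is [+0, +1] (constant acceleration).
step 5: [-5, 19] + [-3, +10] → [-8, 29]

[-8, 29]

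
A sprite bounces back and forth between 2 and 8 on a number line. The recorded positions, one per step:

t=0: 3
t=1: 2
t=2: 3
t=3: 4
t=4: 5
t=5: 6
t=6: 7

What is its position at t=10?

5

The value reflects between 2 and 8, moving 1 per step.
  step 7: 7 → 8
  step 8: 8 → 7
  step 9: 7 → 6
  step 10: 6 → 5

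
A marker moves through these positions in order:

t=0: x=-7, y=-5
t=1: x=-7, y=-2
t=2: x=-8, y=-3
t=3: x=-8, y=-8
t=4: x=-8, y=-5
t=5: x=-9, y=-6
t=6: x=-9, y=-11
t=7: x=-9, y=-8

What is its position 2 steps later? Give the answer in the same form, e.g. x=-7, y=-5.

x=-10, y=-14

The moves between consecutive positions are (+0,+3), (-1,-1), (+0,-5), (+0,+3), (-1,-1), (+0,-5), (+0,+3); they repeat the 3-cycle [(+0,+3), (-1,-1), (+0,-5)].
step 8: apply (-1,-1) → x=-10, y=-9
step 9: apply (+0,-5) → x=-10, y=-14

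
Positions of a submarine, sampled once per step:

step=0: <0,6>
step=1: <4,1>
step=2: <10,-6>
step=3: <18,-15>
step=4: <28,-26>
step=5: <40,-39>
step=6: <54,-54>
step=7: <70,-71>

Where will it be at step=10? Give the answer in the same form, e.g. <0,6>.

Successive displacements: <+4,-5>, <+6,-7>, <+8,-9>, <+10,-11>, <+12,-13>, <+14,-15>, <+16,-17> — each changes by <+2,-2>.
step 8: <70,-71> + <+18,-19> → <88,-90>
step 9: <88,-90> + <+20,-21> → <108,-111>
step 10: <108,-111> + <+22,-23> → <130,-134>

<130,-134>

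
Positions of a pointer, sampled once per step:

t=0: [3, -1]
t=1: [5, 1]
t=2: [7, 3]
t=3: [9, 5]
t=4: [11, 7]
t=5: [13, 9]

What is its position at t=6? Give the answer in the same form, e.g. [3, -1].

The position changes by [+2, +2] every step.
step 6: [13, 9] + [+2, +2] → [15, 11]

[15, 11]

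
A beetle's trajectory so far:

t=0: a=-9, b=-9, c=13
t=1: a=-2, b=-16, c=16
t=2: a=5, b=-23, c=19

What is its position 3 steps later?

The position changes by (+7, -7, +3) every step.
step 3: a=5, b=-23, c=19 + (+7, -7, +3) → a=12, b=-30, c=22
step 4: a=12, b=-30, c=22 + (+7, -7, +3) → a=19, b=-37, c=25
step 5: a=19, b=-37, c=25 + (+7, -7, +3) → a=26, b=-44, c=28

a=26, b=-44, c=28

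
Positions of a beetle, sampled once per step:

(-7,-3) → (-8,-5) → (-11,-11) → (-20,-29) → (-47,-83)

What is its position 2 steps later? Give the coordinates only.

(-371,-731)

Consecutive displacements (-1,-2), (-3,-6), (-9,-18), (-27,-54) scale by a factor of 3 each step.
step 5: (-47,-83) + (-81,-162) → (-128,-245)
step 6: (-128,-245) + (-243,-486) → (-371,-731)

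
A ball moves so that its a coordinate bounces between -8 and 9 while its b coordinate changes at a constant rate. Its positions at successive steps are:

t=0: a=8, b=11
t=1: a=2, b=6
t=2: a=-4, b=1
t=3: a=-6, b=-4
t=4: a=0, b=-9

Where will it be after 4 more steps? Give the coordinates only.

a=-6, b=-29

The a coordinate travels 6 per step and bounces off the walls at -8 and 9.
  step 5: 0 → 6
  step 6: 6 → 6
  step 7: 6 → 0
  step 8: 0 → -6
The b coordinate changes by -5 each step: at step 8 it is -29.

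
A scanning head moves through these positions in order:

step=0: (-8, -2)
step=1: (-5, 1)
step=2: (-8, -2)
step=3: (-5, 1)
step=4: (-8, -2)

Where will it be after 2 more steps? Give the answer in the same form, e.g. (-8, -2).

Consecutive displacements (+3, +3), (-3, -3), (+3, +3), (-3, -3) scale by a factor of -1 each step.
step 5: (-8, -2) + (+3, +3) → (-5, 1)
step 6: (-5, 1) + (-3, -3) → (-8, -2)

(-8, -2)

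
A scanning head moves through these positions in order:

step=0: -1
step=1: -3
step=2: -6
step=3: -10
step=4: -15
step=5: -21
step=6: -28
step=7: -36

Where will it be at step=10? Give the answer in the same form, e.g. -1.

-66

First differences are -2, -3, -4, -5, -6, -7, -8; their common second difference is -1 (constant acceleration).
step 8: -36 − 9 → -45
step 9: -45 − 10 → -55
step 10: -55 − 11 → -66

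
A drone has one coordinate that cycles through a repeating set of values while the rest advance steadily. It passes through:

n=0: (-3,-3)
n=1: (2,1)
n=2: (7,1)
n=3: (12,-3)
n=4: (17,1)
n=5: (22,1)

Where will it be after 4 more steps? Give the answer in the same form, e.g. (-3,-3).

(42,-3)

The first coordinate changes by +5 each step, so at step 9 it is -3 + 9·(5) = 42.
The second coordinate repeats the cycle [-3, 1, 1] with period 3; step 9 mod 3 = 0, giving -3.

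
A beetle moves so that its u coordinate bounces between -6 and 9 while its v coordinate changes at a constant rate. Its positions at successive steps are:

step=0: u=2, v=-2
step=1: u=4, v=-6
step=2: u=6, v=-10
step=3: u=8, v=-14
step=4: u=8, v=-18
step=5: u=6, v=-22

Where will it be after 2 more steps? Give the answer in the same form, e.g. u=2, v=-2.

The u coordinate travels 2 per step and bounces off the walls at -6 and 9.
  step 6: 6 → 4
  step 7: 4 → 2
The v coordinate changes by -4 each step: at step 7 it is -30.

u=2, v=-30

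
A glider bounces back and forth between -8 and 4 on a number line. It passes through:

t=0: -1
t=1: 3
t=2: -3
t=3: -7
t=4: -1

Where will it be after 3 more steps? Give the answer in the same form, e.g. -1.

The value travels 6 per step and bounces off the walls at -8 and 4.
  step 5: -1 → 3
  step 6: 3 → -3
  step 7: -3 → -7

-7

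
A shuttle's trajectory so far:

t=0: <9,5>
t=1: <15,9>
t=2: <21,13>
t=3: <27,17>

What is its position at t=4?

The position changes by <+6,+4> every step.
step 4: <27,17> + <+6,+4> → <33,21>

<33,21>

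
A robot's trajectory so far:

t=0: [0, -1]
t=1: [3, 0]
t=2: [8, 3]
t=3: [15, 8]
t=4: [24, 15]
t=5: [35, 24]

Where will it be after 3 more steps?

First differences are [+3, +1], [+5, +3], [+7, +5], [+9, +7], [+11, +9]; their common second difference is [+2, +2] (constant acceleration).
step 6: [35, 24] + [+13, +11] → [48, 35]
step 7: [48, 35] + [+15, +13] → [63, 48]
step 8: [63, 48] + [+17, +15] → [80, 63]

[80, 63]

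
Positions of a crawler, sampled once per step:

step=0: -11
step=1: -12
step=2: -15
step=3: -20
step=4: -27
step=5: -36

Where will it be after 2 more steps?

First differences are -1, -3, -5, -7, -9; their common second difference is -2 (constant acceleration).
step 6: -36 − 11 → -47
step 7: -47 − 13 → -60

-60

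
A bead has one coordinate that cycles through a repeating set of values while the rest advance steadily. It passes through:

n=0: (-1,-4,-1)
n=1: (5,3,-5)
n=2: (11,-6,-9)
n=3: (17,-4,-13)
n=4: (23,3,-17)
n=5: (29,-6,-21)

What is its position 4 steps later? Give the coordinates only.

(53,-4,-37)

The first coordinate changes by +6 each step, so at step 9 it is -1 + 9·(6) = 53.
The second coordinate repeats the cycle [-4, 3, -6] with period 3; step 9 mod 3 = 0, giving -4.
The third coordinate changes by -4 each step, so at step 9 it is -1 + 9·(-4) = -37.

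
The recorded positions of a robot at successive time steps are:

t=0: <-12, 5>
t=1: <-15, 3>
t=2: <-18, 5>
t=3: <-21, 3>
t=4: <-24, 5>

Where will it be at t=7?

First: linear, -3 per step → -33 at step 7.
Second: cycles through 5, 3 every 2 steps. Step 7 lands at position 1 of the cycle → 3.

<-33, 3>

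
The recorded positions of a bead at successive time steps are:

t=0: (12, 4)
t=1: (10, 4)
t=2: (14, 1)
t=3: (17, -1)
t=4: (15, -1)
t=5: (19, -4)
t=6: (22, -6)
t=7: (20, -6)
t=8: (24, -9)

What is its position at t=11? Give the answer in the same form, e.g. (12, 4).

(29, -14)

Differencing gives (-2, +0), (+4, -3), (+3, -2), (-2, +0), (+4, -3), (+3, -2), (-2, +0), (+4, -3). This is the pattern (-2, +0), (+4, -3), (+3, -2) repeated.
step 9: apply (+3, -2) → (27, -11)
step 10: apply (-2, +0) → (25, -11)
step 11: apply (+4, -3) → (29, -14)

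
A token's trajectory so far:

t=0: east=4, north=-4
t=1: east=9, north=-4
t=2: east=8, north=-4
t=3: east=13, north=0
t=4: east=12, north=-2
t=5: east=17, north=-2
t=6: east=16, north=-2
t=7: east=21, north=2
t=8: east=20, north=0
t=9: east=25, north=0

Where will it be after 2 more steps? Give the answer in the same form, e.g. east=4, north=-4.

Differencing gives (+5,+0), (-1,+0), (+5,+4), (-1,-2), (+5,+0), (-1,+0), (+5,+4), (-1,-2), (+5,+0). This is the pattern (+5,+0), (-1,+0), (+5,+4), (-1,-2) repeated.
step 10: apply (-1,+0) → east=24, north=0
step 11: apply (+5,+4) → east=29, north=4

east=29, north=4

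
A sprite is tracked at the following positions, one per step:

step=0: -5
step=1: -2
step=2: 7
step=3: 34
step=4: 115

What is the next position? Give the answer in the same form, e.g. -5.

Step-to-step displacements: +3, +9, +27, +81; each is 3× the previous.
step 5: 115 + 243 → 358

358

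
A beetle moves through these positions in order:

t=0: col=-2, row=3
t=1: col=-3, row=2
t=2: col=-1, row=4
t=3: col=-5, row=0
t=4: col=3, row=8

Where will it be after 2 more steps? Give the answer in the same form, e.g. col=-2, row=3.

Consecutive displacements (-1, -1), (+2, +2), (-4, -4), (+8, +8) scale by a factor of -2 each step.
step 5: col=3, row=8 + (-16, -16) → col=-13, row=-8
step 6: col=-13, row=-8 + (+32, +32) → col=19, row=24

col=19, row=24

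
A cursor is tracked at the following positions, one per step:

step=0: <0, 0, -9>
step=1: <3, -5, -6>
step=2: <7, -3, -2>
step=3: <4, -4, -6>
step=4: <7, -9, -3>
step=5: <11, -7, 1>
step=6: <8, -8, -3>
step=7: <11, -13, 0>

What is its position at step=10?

<15, -17, 3>

The moves between consecutive positions are <+3, -5, +3>, <+4, +2, +4>, <-3, -1, -4>, <+3, -5, +3>, <+4, +2, +4>, <-3, -1, -4>, <+3, -5, +3>; they repeat the 3-cycle [<+3, -5, +3>, <+4, +2, +4>, <-3, -1, -4>].
step 8: apply <+4, +2, +4> → <15, -11, 4>
step 9: apply <-3, -1, -4> → <12, -12, 0>
step 10: apply <+3, -5, +3> → <15, -17, 3>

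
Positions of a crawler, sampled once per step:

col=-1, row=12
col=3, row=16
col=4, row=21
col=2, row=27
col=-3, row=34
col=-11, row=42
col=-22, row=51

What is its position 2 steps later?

Taking differences between consecutive positions: (+4, +4), (+1, +5), (-2, +6), (-5, +7), (-8, +8), (-11, +9). These grow by (-3, +1) each step.
step 7: col=-22, row=51 + (-14, +10) → col=-36, row=61
step 8: col=-36, row=61 + (-17, +11) → col=-53, row=72

col=-53, row=72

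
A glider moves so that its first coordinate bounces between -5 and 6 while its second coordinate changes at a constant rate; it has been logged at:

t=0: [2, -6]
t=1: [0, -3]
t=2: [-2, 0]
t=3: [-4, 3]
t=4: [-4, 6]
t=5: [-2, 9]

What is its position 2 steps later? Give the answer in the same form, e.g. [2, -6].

[2, 15]

The first coordinate travels 2 per step and bounces off the walls at -5 and 6.
  step 6: -2 → 0
  step 7: 0 → 2
The second coordinate changes by +3 each step: at step 7 it is 15.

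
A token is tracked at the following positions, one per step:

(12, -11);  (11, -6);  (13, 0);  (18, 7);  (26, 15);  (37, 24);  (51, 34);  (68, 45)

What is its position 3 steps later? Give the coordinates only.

Taking differences between consecutive positions: (-1, +5), (+2, +6), (+5, +7), (+8, +8), (+11, +9), (+14, +10), (+17, +11). These grow by (+3, +1) each step.
step 8: (68, 45) + (+20, +12) → (88, 57)
step 9: (88, 57) + (+23, +13) → (111, 70)
step 10: (111, 70) + (+26, +14) → (137, 84)

(137, 84)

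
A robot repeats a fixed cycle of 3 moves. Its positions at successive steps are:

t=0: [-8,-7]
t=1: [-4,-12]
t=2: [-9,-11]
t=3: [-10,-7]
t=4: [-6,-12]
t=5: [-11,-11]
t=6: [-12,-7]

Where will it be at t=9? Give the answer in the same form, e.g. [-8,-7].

Differencing gives [+4,-5], [-5,+1], [-1,+4], [+4,-5], [-5,+1], [-1,+4]. This is the pattern [+4,-5], [-5,+1], [-1,+4] repeated.
step 7: apply [+4,-5] → [-8,-12]
step 8: apply [-5,+1] → [-13,-11]
step 9: apply [-1,+4] → [-14,-7]

[-14,-7]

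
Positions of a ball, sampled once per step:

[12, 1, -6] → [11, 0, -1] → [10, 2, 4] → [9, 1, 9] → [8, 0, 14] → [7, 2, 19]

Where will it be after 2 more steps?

First: linear, -1 per step → 5 at step 7.
Second: cycles through 1, 0, 2 every 3 steps. Step 7 lands at position 1 of the cycle → 0.
Third: linear, +5 per step → 29 at step 7.

[5, 0, 29]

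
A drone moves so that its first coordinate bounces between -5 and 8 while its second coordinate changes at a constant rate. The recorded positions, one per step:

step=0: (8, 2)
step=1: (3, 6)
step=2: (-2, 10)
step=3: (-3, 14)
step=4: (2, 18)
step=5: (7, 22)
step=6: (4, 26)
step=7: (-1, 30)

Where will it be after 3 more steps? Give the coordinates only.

The first coordinate reflects between -5 and 8, moving 5 per step.
  step 8: -1 → -4
  step 9: -4 → 1
  step 10: 1 → 6
The second coordinate changes by +4 each step: at step 10 it is 42.

(6, 42)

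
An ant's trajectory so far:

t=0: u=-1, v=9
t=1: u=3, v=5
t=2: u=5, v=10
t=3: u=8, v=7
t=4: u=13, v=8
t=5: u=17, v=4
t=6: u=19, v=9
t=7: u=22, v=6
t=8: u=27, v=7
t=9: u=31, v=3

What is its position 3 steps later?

u=41, v=6

Differencing gives (+4, -4), (+2, +5), (+3, -3), (+5, +1), (+4, -4), (+2, +5), (+3, -3), (+5, +1), (+4, -4). This is the pattern (+4, -4), (+2, +5), (+3, -3), (+5, +1) repeated.
step 10: apply (+2, +5) → u=33, v=8
step 11: apply (+3, -3) → u=36, v=5
step 12: apply (+5, +1) → u=41, v=6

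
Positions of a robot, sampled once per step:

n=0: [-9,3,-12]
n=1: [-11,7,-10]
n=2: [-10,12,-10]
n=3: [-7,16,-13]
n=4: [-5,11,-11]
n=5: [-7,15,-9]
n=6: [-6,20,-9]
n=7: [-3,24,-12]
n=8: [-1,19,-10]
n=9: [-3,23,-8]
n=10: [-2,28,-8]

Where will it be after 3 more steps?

[1,31,-7]

The moves between consecutive positions are [-2,+4,+2], [+1,+5,+0], [+3,+4,-3], [+2,-5,+2], [-2,+4,+2], [+1,+5,+0], [+3,+4,-3], [+2,-5,+2], [-2,+4,+2], [+1,+5,+0]; they repeat the 4-cycle [[-2,+4,+2], [+1,+5,+0], [+3,+4,-3], [+2,-5,+2]].
step 11: apply [+3,+4,-3] → [1,32,-11]
step 12: apply [+2,-5,+2] → [3,27,-9]
step 13: apply [-2,+4,+2] → [1,31,-7]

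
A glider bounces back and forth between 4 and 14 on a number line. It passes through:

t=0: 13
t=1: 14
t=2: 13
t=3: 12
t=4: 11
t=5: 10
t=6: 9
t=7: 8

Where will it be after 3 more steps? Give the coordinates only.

The value reflects between 4 and 14, moving 1 per step.
  step 8: 8 → 7
  step 9: 7 → 6
  step 10: 6 → 5

5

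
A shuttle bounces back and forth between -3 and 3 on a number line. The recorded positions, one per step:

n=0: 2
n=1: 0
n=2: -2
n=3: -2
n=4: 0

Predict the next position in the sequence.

2

The value travels 2 per step and bounces off the walls at -3 and 3.
  step 5: 0 → 2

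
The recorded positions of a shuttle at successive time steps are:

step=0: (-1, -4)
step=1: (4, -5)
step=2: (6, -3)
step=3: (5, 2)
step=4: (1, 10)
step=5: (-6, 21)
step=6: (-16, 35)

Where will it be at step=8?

(-45, 72)

Taking differences between consecutive positions: (+5, -1), (+2, +2), (-1, +5), (-4, +8), (-7, +11), (-10, +14). These grow by (-3, +3) each step.
step 7: (-16, 35) + (-13, +17) → (-29, 52)
step 8: (-29, 52) + (-16, +20) → (-45, 72)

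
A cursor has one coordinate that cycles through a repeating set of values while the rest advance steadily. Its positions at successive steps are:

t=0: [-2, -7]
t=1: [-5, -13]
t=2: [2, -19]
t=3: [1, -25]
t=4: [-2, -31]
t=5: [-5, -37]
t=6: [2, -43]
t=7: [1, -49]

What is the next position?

First: cycles through -2, -5, 2, 1 every 4 steps. Step 8 lands at position 0 of the cycle → -2.
Second: linear, -6 per step → -55 at step 8.

[-2, -55]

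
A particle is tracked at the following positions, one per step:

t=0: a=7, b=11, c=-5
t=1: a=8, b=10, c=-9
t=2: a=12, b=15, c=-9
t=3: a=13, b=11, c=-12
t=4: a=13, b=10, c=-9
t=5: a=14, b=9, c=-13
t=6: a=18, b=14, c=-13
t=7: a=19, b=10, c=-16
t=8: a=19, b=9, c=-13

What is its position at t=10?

a=24, b=13, c=-17

Differencing gives (+1,-1,-4), (+4,+5,+0), (+1,-4,-3), (+0,-1,+3), (+1,-1,-4), (+4,+5,+0), (+1,-4,-3), (+0,-1,+3). This is the pattern (+1,-1,-4), (+4,+5,+0), (+1,-4,-3), (+0,-1,+3) repeated.
step 9: apply (+1,-1,-4) → a=20, b=8, c=-17
step 10: apply (+4,+5,+0) → a=24, b=13, c=-17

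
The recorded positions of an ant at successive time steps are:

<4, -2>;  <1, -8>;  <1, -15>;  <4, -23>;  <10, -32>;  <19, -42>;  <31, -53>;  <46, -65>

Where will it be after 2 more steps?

First differences are <-3, -6>, <+0, -7>, <+3, -8>, <+6, -9>, <+9, -10>, <+12, -11>, <+15, -12>; their common second difference is <+3, -1> (constant acceleration).
step 8: <46, -65> + <+18, -13> → <64, -78>
step 9: <64, -78> + <+21, -14> → <85, -92>

<85, -92>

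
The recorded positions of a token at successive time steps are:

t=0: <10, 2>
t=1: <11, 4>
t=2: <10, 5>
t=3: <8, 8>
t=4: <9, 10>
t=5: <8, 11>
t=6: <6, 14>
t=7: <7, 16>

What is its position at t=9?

<4, 20>

Differencing gives <+1, +2>, <-1, +1>, <-2, +3>, <+1, +2>, <-1, +1>, <-2, +3>, <+1, +2>. This is the pattern <+1, +2>, <-1, +1>, <-2, +3> repeated.
step 8: apply <-1, +1> → <6, 17>
step 9: apply <-2, +3> → <4, 20>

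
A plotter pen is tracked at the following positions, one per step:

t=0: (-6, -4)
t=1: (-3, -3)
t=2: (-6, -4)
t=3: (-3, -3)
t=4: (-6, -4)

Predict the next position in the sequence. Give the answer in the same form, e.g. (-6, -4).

Step-to-step displacements: (+3, +1), (-3, -1), (+3, +1), (-3, -1); each is -1× the previous.
step 5: (-6, -4) + (+3, +1) → (-3, -3)

(-3, -3)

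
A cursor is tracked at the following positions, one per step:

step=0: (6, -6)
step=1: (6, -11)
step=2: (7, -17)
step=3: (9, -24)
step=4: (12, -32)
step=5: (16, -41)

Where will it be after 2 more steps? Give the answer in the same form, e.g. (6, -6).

Successive displacements: (+0, -5), (+1, -6), (+2, -7), (+3, -8), (+4, -9) — each changes by (+1, -1).
step 6: (16, -41) + (+5, -10) → (21, -51)
step 7: (21, -51) + (+6, -11) → (27, -62)

(27, -62)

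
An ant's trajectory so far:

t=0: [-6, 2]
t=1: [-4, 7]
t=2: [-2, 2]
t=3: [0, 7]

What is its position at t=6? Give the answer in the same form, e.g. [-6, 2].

[6, 2]

The first coordinate changes by +2 each step, so at step 6 it is -6 + 6·(2) = 6.
The second coordinate repeats the cycle [2, 7] with period 2; step 6 mod 2 = 0, giving 2.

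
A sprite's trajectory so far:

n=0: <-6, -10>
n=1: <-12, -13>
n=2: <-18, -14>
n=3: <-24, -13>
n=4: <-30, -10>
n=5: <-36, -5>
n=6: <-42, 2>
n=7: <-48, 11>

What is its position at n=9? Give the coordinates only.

Successive displacements: <-6, -3>, <-6, -1>, <-6, +1>, <-6, +3>, <-6, +5>, <-6, +7>, <-6, +9> — each changes by <+0, +2>.
step 8: <-48, 11> + <-6, +11> → <-54, 22>
step 9: <-54, 22> + <-6, +13> → <-60, 35>

<-60, 35>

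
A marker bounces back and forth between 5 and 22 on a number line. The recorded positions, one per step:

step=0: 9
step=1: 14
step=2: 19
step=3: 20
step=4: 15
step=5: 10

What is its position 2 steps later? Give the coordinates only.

The value reflects between 5 and 22, moving 5 per step.
  step 6: 10 → 5
  step 7: 5 → 10

10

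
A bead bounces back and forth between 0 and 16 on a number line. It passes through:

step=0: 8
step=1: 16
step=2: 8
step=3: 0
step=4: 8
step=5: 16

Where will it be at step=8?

8

The value travels 8 per step and bounces off the walls at 0 and 16.
  step 6: 16 → 8
  step 7: 8 → 0
  step 8: 0 → 8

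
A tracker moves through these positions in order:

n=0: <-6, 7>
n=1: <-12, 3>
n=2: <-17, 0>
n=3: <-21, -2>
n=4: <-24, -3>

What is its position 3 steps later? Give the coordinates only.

Successive displacements: <-6, -4>, <-5, -3>, <-4, -2>, <-3, -1> — each changes by <+1, +1>.
step 5: <-24, -3> + <-2, +0> → <-26, -3>
step 6: <-26, -3> + <-1, +1> → <-27, -2>
step 7: <-27, -2> + <+0, +2> → <-27, 0>

<-27, 0>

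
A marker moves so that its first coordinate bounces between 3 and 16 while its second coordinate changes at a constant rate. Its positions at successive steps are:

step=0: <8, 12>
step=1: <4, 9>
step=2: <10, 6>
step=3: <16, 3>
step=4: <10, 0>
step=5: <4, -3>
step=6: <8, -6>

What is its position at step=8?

The first coordinate travels 6 per step and bounces off the walls at 3 and 16.
  step 7: 8 → 14
  step 8: 14 → 12
The second coordinate changes by -3 each step: at step 8 it is -12.

<12, -12>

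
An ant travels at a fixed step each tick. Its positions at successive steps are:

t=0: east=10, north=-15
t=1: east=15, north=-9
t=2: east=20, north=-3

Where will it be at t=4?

east=30, north=9

The position changes by (+5, +6) every step.
step 3: east=20, north=-3 + (+5, +6) → east=25, north=3
step 4: east=25, north=3 + (+5, +6) → east=30, north=9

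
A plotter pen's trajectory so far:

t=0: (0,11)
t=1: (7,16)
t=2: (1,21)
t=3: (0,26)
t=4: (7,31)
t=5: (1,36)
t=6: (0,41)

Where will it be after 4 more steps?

The first coordinate repeats the cycle [0, 7, 1] with period 3; step 10 mod 3 = 1, giving 7.
The second coordinate changes by +5 each step, so at step 10 it is 11 + 10·(5) = 61.

(7,61)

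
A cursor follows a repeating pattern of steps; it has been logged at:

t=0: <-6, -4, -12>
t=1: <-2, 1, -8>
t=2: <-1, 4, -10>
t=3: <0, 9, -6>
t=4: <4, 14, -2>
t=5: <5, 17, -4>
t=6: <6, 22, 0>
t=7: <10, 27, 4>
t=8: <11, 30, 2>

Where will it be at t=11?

<17, 43, 8>

The moves between consecutive positions are <+4, +5, +4>, <+1, +3, -2>, <+1, +5, +4>, <+4, +5, +4>, <+1, +3, -2>, <+1, +5, +4>, <+4, +5, +4>, <+1, +3, -2>; they repeat the 3-cycle [<+4, +5, +4>, <+1, +3, -2>, <+1, +5, +4>].
step 9: apply <+1, +5, +4> → <12, 35, 6>
step 10: apply <+4, +5, +4> → <16, 40, 10>
step 11: apply <+1, +3, -2> → <17, 43, 8>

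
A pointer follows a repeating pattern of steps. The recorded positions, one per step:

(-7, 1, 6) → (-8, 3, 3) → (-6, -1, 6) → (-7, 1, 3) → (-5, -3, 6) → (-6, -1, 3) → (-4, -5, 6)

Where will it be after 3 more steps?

Differencing gives (-1, +2, -3), (+2, -4, +3), (-1, +2, -3), (+2, -4, +3), (-1, +2, -3), (+2, -4, +3). This is the pattern (-1, +2, -3), (+2, -4, +3) repeated.
step 7: apply (-1, +2, -3) → (-5, -3, 3)
step 8: apply (+2, -4, +3) → (-3, -7, 6)
step 9: apply (-1, +2, -3) → (-4, -5, 3)

(-4, -5, 3)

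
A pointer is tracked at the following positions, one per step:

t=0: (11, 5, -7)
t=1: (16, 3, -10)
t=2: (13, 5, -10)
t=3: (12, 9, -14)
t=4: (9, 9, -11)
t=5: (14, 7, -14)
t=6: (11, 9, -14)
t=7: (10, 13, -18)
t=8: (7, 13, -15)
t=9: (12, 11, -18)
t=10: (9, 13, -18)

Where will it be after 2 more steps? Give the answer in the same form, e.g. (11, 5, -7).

(5, 17, -19)

Step-to-step displacements: (+5, -2, -3), (-3, +2, +0), (-1, +4, -4), (-3, +0, +3), (+5, -2, -3), (-3, +2, +0), (-1, +4, -4), (-3, +0, +3), (+5, -2, -3), (-3, +2, +0) — a repeating cycle of length 4.
step 11: apply (-1, +4, -4) → (8, 17, -22)
step 12: apply (-3, +0, +3) → (5, 17, -19)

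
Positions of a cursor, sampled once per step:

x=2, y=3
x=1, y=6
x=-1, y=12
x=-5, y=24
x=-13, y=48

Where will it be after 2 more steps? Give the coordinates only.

x=-61, y=192

Consecutive displacements (-1,+3), (-2,+6), (-4,+12), (-8,+24) scale by a factor of 2 each step.
step 5: x=-13, y=48 + (-16,+48) → x=-29, y=96
step 6: x=-29, y=96 + (-32,+96) → x=-61, y=192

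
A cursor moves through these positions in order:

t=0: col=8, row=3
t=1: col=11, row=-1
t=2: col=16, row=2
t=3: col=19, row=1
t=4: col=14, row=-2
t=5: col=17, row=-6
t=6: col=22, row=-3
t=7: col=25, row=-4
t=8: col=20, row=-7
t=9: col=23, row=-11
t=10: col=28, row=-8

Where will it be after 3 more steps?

col=29, row=-16

Differencing gives (+3, -4), (+5, +3), (+3, -1), (-5, -3), (+3, -4), (+5, +3), (+3, -1), (-5, -3), (+3, -4), (+5, +3). This is the pattern (+3, -4), (+5, +3), (+3, -1), (-5, -3) repeated.
step 11: apply (+3, -1) → col=31, row=-9
step 12: apply (-5, -3) → col=26, row=-12
step 13: apply (+3, -4) → col=29, row=-16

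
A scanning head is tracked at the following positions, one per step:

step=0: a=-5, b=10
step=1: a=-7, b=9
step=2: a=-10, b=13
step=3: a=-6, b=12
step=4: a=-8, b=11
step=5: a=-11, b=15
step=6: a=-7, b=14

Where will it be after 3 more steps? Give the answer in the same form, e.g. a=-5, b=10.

The moves between consecutive positions are (-2,-1), (-3,+4), (+4,-1), (-2,-1), (-3,+4), (+4,-1); they repeat the 3-cycle [(-2,-1), (-3,+4), (+4,-1)].
step 7: apply (-2,-1) → a=-9, b=13
step 8: apply (-3,+4) → a=-12, b=17
step 9: apply (+4,-1) → a=-8, b=16

a=-8, b=16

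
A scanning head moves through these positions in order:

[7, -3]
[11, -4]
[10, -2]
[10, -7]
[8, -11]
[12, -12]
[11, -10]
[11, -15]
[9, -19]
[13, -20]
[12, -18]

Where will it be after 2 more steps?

[10, -27]

The moves between consecutive positions are [+4, -1], [-1, +2], [+0, -5], [-2, -4], [+4, -1], [-1, +2], [+0, -5], [-2, -4], [+4, -1], [-1, +2]; they repeat the 4-cycle [[+4, -1], [-1, +2], [+0, -5], [-2, -4]].
step 11: apply [+0, -5] → [12, -23]
step 12: apply [-2, -4] → [10, -27]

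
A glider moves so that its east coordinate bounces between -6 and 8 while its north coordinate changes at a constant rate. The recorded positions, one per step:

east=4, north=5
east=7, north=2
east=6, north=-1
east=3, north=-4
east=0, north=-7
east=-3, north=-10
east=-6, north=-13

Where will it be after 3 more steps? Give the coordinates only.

The east coordinate reflects between -6 and 8, moving 3 per step.
  step 7: -6 → -3
  step 8: -3 → 0
  step 9: 0 → 3
The north coordinate changes by -3 each step: at step 9 it is -22.

east=3, north=-22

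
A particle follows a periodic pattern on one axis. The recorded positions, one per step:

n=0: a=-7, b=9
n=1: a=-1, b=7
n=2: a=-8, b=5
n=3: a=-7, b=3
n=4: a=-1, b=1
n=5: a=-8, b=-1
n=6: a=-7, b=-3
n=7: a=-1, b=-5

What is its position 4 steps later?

a=-8, b=-13

The a coordinate repeats the cycle [-7, -1, -8] with period 3; step 11 mod 3 = 2, giving -8.
The b coordinate changes by -2 each step, so at step 11 it is 9 + 11·(-2) = -13.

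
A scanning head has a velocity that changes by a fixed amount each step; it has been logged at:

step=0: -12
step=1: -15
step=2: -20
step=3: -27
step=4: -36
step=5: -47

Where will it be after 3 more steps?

-92

First differences are -3, -5, -7, -9, -11; their common second difference is -2 (constant acceleration).
step 6: -47 − 13 → -60
step 7: -60 − 15 → -75
step 8: -75 − 17 → -92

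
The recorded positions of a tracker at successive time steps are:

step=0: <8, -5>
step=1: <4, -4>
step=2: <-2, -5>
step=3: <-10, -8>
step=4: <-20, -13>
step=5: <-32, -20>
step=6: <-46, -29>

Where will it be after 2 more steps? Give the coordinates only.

<-80, -53>

First differences are <-4, +1>, <-6, -1>, <-8, -3>, <-10, -5>, <-12, -7>, <-14, -9>; their common second difference is <-2, -2> (constant acceleration).
step 7: <-46, -29> + <-16, -11> → <-62, -40>
step 8: <-62, -40> + <-18, -13> → <-80, -53>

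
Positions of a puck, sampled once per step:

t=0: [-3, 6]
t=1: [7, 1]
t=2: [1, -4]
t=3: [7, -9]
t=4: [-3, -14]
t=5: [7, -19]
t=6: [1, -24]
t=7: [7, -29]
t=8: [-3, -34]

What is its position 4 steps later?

First: cycles through -3, 7, 1, 7 every 4 steps. Step 12 lands at position 0 of the cycle → -3.
Second: linear, -5 per step → -54 at step 12.

[-3, -54]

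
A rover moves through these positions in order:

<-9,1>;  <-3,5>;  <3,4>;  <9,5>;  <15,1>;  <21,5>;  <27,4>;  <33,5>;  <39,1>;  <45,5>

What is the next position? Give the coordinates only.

First: linear, +6 per step → 51 at step 10.
Second: cycles through 1, 5, 4, 5 every 4 steps. Step 10 lands at position 2 of the cycle → 4.

<51,4>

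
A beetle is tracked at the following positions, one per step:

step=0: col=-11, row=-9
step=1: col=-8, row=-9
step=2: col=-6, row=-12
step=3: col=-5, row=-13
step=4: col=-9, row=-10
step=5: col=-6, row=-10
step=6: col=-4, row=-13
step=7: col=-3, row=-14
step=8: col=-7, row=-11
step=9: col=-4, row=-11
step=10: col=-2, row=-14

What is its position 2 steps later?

Differencing gives (+3,+0), (+2,-3), (+1,-1), (-4,+3), (+3,+0), (+2,-3), (+1,-1), (-4,+3), (+3,+0), (+2,-3). This is the pattern (+3,+0), (+2,-3), (+1,-1), (-4,+3) repeated.
step 11: apply (+1,-1) → col=-1, row=-15
step 12: apply (-4,+3) → col=-5, row=-12

col=-5, row=-12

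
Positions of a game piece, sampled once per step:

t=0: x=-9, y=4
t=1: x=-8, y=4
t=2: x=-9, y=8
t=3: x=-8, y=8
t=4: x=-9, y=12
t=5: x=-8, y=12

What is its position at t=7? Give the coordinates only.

Differencing gives (+1,+0), (-1,+4), (+1,+0), (-1,+4), (+1,+0). This is the pattern (+1,+0), (-1,+4) repeated.
step 6: apply (-1,+4) → x=-9, y=16
step 7: apply (+1,+0) → x=-8, y=16

x=-8, y=16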